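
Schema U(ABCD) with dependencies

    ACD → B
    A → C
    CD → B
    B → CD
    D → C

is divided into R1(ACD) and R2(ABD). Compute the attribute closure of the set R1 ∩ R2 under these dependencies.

R1 ∩ R2 = {AD}.
A → C applies, adding C
CD → B applies, adding B
Closure: {ABCD}.

ABCD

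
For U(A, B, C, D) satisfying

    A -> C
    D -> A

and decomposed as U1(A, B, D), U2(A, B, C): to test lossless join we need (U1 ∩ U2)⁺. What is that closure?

U1 ∩ U2 = {A, B}.
A → C applies, adding C
Closure: {A, B, C}.

A, B, C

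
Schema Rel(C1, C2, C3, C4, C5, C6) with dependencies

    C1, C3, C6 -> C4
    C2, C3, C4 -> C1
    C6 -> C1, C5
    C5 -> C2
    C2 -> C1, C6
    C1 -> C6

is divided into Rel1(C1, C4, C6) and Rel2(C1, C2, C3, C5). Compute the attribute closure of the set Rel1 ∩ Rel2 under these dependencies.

Rel1 ∩ Rel2 = {C1}.
C1 → C6 applies, adding C6
C6 → C1, C5 applies, adding C5
C5 → C2 applies, adding C2
Closure: {C1, C2, C5, C6}.

C1, C2, C5, C6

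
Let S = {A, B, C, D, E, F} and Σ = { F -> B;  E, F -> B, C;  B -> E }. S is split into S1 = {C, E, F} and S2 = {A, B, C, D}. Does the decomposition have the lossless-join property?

No

Common attributes: S1 ∩ S2 = {C}.
No dependency enlarges {C}, so (C)⁺ = {C}.
The closure contains neither all of S1 = {C, E, F} nor all of S2 = {A, B, C, D}, so the common attributes are not a superkey of either fragment. The join is lossy.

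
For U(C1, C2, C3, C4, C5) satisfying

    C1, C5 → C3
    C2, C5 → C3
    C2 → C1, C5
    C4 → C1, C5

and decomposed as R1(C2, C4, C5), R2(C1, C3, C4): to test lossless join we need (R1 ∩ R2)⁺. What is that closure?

R1 ∩ R2 = {C4}.
C4 → C1, C5 applies, adding C1, C5
C1, C5 → C3 applies, adding C3
Closure: {C1, C3, C4, C5}.

C1, C3, C4, C5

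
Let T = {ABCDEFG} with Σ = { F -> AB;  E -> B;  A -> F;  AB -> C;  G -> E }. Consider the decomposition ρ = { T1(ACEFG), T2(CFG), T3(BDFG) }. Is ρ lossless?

Yes

Chase test. Columns are ABCDEFG; row i has aⱼ where attribute j ∈ Ti, else bᵢⱼ.
Initial tableau (one row per fragment):
  row 1: a1 b12 a3 b14 a5 a6 a7
  row 2: b21 b22 a3 b24 b25 a6 a7
  row 3: b31 a2 b33 a4 b35 a6 a7
Rows 1 and 2 agree on F; apply F→AB and equate their AB entries.
Rows 1 and 3 agree on F; apply F→AB and equate their AB entries.
Rows 1 and 3 agree on AB; apply AB→C and equate their C entries.
Rows 1 and 2 agree on G; apply G→E and equate their E entries.
Rows 1 and 3 agree on G; apply G→E and equate their E entries.
Row 3 is now all distinguished symbols — the join is lossless.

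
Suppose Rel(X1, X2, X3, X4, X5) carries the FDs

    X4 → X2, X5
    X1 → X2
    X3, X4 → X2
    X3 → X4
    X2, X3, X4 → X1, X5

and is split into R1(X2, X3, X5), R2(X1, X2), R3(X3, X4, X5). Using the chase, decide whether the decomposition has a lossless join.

Chase test. Columns are X1, X2, X3, X4, X5; row i has aⱼ where attribute j ∈ Ri, else bᵢⱼ.
Initial tableau (one row per fragment):
  row 1: b11 a2 a3 b14 a5
  row 2: a1 a2 b23 b24 b25
  row 3: b31 b32 a3 a4 a5
Rows 1 and 3 agree on X3; apply X3→X4 and equate their X4 entries.
Rows 1 and 3 agree on X4; apply X4→X2, X5 and equate their X2, X5 entries.
Rows 1 and 3 agree on X2, X3, X4; apply X2, X3, X4→X1, X5 and equate their X1, X5 entries.
No row becomes fully distinguished — the join is lossy.

No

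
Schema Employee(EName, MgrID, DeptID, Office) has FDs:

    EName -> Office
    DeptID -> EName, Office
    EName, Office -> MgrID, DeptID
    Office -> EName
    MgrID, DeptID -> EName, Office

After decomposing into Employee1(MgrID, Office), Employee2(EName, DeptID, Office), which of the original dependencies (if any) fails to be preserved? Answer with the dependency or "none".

none

EName → Office lies within Employee2.
DeptID → EName, Office lies within Employee2.
EName, Office → MgrID, DeptID: restricted closure across fragments reaches MgrID, DeptID.
Office → EName lies within Employee2.
MgrID, DeptID → EName, Office: restricted closure across fragments reaches EName, Office.
Every dependency is enforceable on the fragments, so the decomposition is dependency-preserving.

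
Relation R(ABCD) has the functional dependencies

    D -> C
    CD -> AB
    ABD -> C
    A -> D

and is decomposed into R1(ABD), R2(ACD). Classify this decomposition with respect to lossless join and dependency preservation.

lossless and dependency-preserving

Lossless test: (AD)⁺ = {ABCD}, which contains all of one fragment — lossless.
Dependency preservation: CD → AB; ABD → C are not contained in any single fragment, but the restricted closure of each left-hand side across the fragments still reaches the right-hand side; the remaining FDs each lie inside some fragment. All dependencies are preserved.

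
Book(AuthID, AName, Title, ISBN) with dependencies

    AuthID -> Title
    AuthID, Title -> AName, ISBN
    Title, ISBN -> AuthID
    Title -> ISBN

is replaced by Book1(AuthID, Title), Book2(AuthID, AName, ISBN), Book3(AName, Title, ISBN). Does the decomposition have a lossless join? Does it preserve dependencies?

Lossless test (chase): Rows 1 and 2 agree on AuthID; apply AuthID→Title and equate their Title entries. Rows 1 and 2 agree on AuthID, Title; apply AuthID, Title→AName, ISBN and equate their AName, ISBN entries. Rows 1 and 3 agree on Title, ISBN; apply Title, ISBN→AuthID and equate their AuthID entries. Row 1 is now all distinguished symbols — the join is lossless.
Dependency preservation: AuthID, Title → AName, ISBN; Title, ISBN → AuthID are not contained in any single fragment, but the restricted closure of each left-hand side across the fragments still reaches the right-hand side; the remaining FDs each lie inside some fragment. All dependencies are preserved.

lossless and dependency-preserving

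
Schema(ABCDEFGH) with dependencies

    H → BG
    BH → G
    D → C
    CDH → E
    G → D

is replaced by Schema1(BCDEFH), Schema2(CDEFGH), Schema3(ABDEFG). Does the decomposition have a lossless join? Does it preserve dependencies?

Lossless test (chase): Rows 1 and 2 agree on H; apply H→BG and equate their BG entries. Rows 1 and 3 agree on D; apply D→C and equate their C entries. No row becomes fully distinguished — the join is lossy.
Dependency preservation: H → BG; BH → G are not contained in any single fragment, but the restricted closure of each left-hand side across the fragments still reaches the right-hand side; the remaining FDs each lie inside some fragment. All dependencies are preserved.

lossy but dependency-preserving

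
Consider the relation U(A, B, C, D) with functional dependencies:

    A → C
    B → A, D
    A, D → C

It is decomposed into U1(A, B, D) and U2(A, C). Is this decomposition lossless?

Yes

Common attributes: U1 ∩ U2 = {A}.
Closure of {A}: A → C applies, adding C. So (A)⁺ = {A, C}.
This closure contains every attribute of U2, so U1 ∩ U2 → U2. The join is lossless.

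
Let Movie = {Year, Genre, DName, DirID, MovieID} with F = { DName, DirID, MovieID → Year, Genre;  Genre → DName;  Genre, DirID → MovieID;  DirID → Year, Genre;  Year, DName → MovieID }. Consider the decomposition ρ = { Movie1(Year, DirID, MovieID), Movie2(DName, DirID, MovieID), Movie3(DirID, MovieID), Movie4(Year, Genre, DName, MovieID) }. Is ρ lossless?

Chase test. Columns are Year, Genre, DName, DirID, MovieID; row i has aⱼ where attribute j ∈ Moviei, else bᵢⱼ.
Initial tableau (one row per fragment):
  row 1: a1 b12 b13 a4 a5
  row 2: b21 b22 a3 a4 a5
  row 3: b31 b32 b33 a4 a5
  row 4: a1 a2 a3 b44 a5
Rows 1 and 2 agree on DirID; apply DirID→Year, Genre and equate their Year, Genre entries.
Rows 1 and 3 agree on DirID; apply DirID→Year, Genre and equate their Year, Genre entries.
Rows 1 and 2 agree on Genre; apply Genre→DName and equate their DName entries.
Rows 1 and 3 agree on Genre; apply Genre→DName and equate their DName entries.
No row becomes fully distinguished — the join is lossy.

No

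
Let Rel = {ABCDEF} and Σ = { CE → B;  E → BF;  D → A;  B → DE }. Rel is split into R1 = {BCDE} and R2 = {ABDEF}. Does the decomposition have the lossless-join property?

Common attributes: R1 ∩ R2 = {BDE}.
Closure of {BDE}: E → BF applies, adding F; D → A applies, adding A. So (BDE)⁺ = {ABDEF}.
This closure contains every attribute of R2, so R1 ∩ R2 → R2. The join is lossless.

Yes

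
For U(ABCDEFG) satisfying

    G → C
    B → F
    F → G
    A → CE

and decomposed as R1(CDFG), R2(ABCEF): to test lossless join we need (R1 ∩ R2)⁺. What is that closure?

R1 ∩ R2 = {CF}.
F → G applies, adding G
Closure: {CFG}.

CFG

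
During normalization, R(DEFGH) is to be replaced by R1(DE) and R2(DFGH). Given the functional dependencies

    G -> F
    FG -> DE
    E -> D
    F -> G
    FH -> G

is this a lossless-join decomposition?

No

Common attributes: R1 ∩ R2 = {D}.
No dependency enlarges {D}, so (D)⁺ = {D}.
The closure contains neither all of R1 = {DE} nor all of R2 = {DFGH}, so the common attributes are not a superkey of either fragment. The join is lossy.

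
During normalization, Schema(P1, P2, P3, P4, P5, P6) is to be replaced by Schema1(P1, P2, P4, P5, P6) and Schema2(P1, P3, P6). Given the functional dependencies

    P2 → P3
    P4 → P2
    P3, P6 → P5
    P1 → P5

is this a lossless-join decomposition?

Common attributes: Schema1 ∩ Schema2 = {P1, P6}.
Closure of {P1, P6}: P1 → P5 applies, adding P5. So (P1, P6)⁺ = {P1, P5, P6}.
The closure contains neither all of Schema1 = {P1, P2, P4, P5, P6} nor all of Schema2 = {P1, P3, P6}, so the common attributes are not a superkey of either fragment. The join is lossy.

No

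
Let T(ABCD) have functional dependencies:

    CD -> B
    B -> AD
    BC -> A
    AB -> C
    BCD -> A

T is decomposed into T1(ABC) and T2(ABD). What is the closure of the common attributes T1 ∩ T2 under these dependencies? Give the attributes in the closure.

ABCD

T1 ∩ T2 = {AB}.
B → AD applies, adding D
AB → C applies, adding C
Closure: {ABCD}.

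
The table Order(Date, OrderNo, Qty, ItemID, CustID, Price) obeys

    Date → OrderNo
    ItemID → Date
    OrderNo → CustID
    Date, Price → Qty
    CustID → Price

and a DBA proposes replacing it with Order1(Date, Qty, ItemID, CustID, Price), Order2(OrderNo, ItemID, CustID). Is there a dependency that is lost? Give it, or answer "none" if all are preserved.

Check Date → OrderNo: no single fragment contains all of {Date, OrderNo}, and the restricted closure of {Date} across the fragments never reaches {OrderNo}.
ItemID → Date is preserved.
OrderNo → CustID is preserved.
Date, Price → Qty is preserved.
CustID → Price is preserved.

Date → OrderNo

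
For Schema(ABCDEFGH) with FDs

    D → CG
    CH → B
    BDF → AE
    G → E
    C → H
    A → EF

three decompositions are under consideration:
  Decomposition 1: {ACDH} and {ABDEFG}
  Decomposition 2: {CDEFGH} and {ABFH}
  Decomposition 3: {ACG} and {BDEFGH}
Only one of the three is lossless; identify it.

Decomposition 1

Decomposition 1: common = {AD}, closure = {ABCDEFGH} → lossless.
Decomposition 2: common = {FH}, closure = {FH} → lossy.
Decomposition 3: common = {G}, closure = {EG} → lossy.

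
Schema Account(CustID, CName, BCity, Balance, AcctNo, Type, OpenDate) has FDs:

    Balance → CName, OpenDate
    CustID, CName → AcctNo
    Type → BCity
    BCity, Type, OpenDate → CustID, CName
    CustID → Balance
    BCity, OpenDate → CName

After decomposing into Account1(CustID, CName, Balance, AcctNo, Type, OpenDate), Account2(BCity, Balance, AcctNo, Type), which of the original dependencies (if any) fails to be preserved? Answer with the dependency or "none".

Check BCity, OpenDate → CName: no single fragment contains all of {CName, BCity, OpenDate}, and the restricted closure of {BCity, OpenDate} across the fragments never reaches {CName}.
Balance → CName, OpenDate is preserved.
CustID, CName → AcctNo is preserved.
Type → BCity is preserved.
BCity, Type, OpenDate → CustID, CName is preserved.
CustID → Balance is preserved.

BCity, OpenDate → CName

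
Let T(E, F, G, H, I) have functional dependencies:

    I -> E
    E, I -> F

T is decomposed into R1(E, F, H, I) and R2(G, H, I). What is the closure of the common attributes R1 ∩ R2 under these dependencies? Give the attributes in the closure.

E, F, H, I

R1 ∩ R2 = {H, I}.
I → E applies, adding E
E, I → F applies, adding F
Closure: {E, F, H, I}.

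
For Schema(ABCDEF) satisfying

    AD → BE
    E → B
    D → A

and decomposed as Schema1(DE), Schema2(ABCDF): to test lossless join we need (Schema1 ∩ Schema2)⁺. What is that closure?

ABDE

Schema1 ∩ Schema2 = {D}.
D → A applies, adding A
AD → BE applies, adding BE
Closure: {ABDE}.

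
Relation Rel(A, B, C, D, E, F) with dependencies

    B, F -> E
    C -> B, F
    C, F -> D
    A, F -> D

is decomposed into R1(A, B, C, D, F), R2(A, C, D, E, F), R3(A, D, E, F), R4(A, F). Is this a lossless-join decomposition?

Chase test. Columns are A, B, C, D, E, F; row i has aⱼ where attribute j ∈ Ri, else bᵢⱼ.
Initial tableau (one row per fragment):
  row 1: a1 a2 a3 a4 b15 a6
  row 2: a1 b22 a3 a4 a5 a6
  row 3: a1 b32 b33 a4 a5 a6
  row 4: a1 b42 b43 b44 b45 a6
Rows 1 and 2 agree on C; apply C→B, F and equate their B, F entries.
Rows 1 and 4 agree on A, F; apply A, F→D and equate their D entries.
Rows 1 and 2 agree on B, F; apply B, F→E and equate their E entries.
Row 1 is now all distinguished symbols — the join is lossless.

Yes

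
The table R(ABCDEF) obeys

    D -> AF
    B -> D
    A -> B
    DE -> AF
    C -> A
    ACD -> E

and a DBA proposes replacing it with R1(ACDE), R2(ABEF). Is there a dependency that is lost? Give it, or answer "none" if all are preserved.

none

D → AF: restricted closure across fragments reaches AF.
B → D: restricted closure across fragments reaches D.
A → B lies within R2.
DE → AF: restricted closure across fragments reaches AF.
C → A lies within R1.
ACD → E lies within R1.
Every dependency is enforceable on the fragments, so the decomposition is dependency-preserving.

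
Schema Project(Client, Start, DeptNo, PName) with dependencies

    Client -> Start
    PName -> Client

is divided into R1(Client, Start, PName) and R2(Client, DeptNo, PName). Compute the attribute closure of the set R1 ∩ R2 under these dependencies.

Client, Start, PName

R1 ∩ R2 = {Client, PName}.
Client → Start applies, adding Start
Closure: {Client, Start, PName}.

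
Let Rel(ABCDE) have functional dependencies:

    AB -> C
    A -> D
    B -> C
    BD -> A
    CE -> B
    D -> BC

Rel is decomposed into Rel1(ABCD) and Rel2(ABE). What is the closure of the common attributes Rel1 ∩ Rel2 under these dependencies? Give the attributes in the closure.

Rel1 ∩ Rel2 = {AB}.
AB → C applies, adding C
A → D applies, adding D
Closure: {ABCD}.

ABCD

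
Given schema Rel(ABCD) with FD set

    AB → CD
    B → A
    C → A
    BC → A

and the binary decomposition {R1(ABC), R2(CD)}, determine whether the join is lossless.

No

Common attributes: R1 ∩ R2 = {C}.
Closure of {C}: C → A applies, adding A. So (C)⁺ = {AC}.
The closure contains neither all of R1 = {ABC} nor all of R2 = {CD}, so the common attributes are not a superkey of either fragment. The join is lossy.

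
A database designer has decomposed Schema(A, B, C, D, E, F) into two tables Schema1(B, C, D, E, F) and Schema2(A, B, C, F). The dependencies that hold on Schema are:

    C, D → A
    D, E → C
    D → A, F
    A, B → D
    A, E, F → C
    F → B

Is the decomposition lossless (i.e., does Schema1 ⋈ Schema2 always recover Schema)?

No

Common attributes: Schema1 ∩ Schema2 = {B, C, F}.
No dependency enlarges {B, C, F}, so (B, C, F)⁺ = {B, C, F}.
The closure contains neither all of Schema1 = {B, C, D, E, F} nor all of Schema2 = {A, B, C, F}, so the common attributes are not a superkey of either fragment. The join is lossy.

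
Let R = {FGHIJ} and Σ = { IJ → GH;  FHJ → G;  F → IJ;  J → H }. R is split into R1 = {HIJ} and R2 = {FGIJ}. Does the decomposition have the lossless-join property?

Common attributes: R1 ∩ R2 = {IJ}.
Closure of {IJ}: IJ → GH applies, adding GH. So (IJ)⁺ = {GHIJ}.
This closure contains every attribute of R1, so R1 ∩ R2 → R1. The join is lossless.

Yes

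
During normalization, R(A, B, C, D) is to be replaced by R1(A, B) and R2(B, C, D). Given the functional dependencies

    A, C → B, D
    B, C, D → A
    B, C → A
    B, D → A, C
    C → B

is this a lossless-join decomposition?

Common attributes: R1 ∩ R2 = {B}.
No dependency enlarges {B}, so (B)⁺ = {B}.
The closure contains neither all of R1 = {A, B} nor all of R2 = {B, C, D}, so the common attributes are not a superkey of either fragment. The join is lossy.

No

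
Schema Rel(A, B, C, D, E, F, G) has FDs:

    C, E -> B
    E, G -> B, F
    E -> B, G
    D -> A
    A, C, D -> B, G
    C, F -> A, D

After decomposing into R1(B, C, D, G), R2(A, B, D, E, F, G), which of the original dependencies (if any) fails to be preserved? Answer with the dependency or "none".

Check C, F → A, D: no single fragment contains all of {A, C, D, F}, and the restricted closure of {C, F} across the fragments never reaches {A, D}.
C, E → B is preserved.
E, G → B, F is preserved.
E → B, G is preserved.
D → A is preserved.
A, C, D → B, G is preserved.

C, F -> A, D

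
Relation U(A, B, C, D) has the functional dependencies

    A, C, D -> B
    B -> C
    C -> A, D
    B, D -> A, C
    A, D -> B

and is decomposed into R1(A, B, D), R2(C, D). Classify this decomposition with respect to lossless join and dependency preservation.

lossy and not dependency-preserving

Lossless test: (D)⁺ = {D}, which is a superkey of neither fragment — lossy.
Dependency preservation: the restricted closure of {B} across the fragments never reaches {C}, so B → C cannot be enforced without a join — not preserved.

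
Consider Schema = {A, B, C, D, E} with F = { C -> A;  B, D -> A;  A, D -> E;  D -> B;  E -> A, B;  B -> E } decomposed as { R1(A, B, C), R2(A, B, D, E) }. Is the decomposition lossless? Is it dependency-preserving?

lossy but dependency-preserving

Lossless test: (A, B)⁺ = {A, B, E}, which is a superkey of neither fragment — lossy.
Dependency preservation: every FD's attributes lie within a single fragment, so each can be enforced locally — preserved.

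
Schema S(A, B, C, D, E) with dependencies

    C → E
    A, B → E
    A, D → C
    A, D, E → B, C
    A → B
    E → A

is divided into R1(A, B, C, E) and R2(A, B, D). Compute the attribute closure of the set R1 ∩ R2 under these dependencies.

A, B, E

R1 ∩ R2 = {A, B}.
A, B → E applies, adding E
Closure: {A, B, E}.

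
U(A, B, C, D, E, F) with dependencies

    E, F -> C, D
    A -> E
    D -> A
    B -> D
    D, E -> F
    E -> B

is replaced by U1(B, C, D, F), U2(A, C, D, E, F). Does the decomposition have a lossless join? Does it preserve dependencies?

Lossless test: (C, D, F)⁺ = {A, B, C, D, E, F}, which contains all of one fragment — lossless.
Dependency preservation: E → B is not contained in any single fragment, but the restricted closure of its left-hand side across the fragments still reaches the right-hand side; the remaining FDs each lie inside some fragment. All dependencies are preserved.

lossless and dependency-preserving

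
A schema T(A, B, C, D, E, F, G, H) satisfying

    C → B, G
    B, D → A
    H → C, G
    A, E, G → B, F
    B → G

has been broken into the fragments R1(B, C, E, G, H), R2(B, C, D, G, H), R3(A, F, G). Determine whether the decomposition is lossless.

No

Chase test. Columns are A, B, C, D, E, F, G, H; row i has aⱼ where attribute j ∈ Ri, else bᵢⱼ.
Initial tableau (one row per fragment):
  row 1: b11 a2 a3 b14 a5 b16 a7 a8
  row 2: b21 a2 a3 a4 b25 b26 a7 a8
  row 3: a1 b32 b33 b34 b35 a6 a7 b38
No row becomes fully distinguished — the join is lossy.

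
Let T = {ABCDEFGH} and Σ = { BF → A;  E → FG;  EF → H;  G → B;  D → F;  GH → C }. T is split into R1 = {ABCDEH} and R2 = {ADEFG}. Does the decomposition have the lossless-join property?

Common attributes: R1 ∩ R2 = {ADE}.
Closure of {ADE}: E → FG applies, adding FG; EF → H applies, adding H; G → B applies, adding B; GH → C applies, adding C. So (ADE)⁺ = {ABCDEFGH}.
This closure contains every attribute of R1, so R1 ∩ R2 → R1. The join is lossless.

Yes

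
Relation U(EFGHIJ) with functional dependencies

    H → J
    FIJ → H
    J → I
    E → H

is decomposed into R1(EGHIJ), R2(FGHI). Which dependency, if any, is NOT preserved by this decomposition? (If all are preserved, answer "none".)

FIJ → H

Check FIJ → H: no single fragment contains all of {FHIJ}, and the restricted closure of {FIJ} across the fragments never reaches {H}.
H → J is preserved.
J → I is preserved.
E → H is preserved.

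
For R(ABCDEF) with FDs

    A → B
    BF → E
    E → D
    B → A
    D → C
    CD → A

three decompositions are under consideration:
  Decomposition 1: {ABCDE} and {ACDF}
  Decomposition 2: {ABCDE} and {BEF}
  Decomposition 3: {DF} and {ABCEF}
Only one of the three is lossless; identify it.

Decomposition 1: common = {ACD}, closure = {ABCD} → lossy.
Decomposition 2: common = {BE}, closure = {ABCDE} → lossless.
Decomposition 3: common = {F}, closure = {F} → lossy.

Decomposition 2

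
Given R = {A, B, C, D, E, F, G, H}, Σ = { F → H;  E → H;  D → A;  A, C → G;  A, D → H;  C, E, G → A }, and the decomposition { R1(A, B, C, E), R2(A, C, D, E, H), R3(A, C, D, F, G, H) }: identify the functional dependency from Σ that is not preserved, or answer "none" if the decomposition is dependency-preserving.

Check C, E, G → A: no single fragment contains all of {A, C, E, G}, and the restricted closure of {C, E, G} across the fragments never reaches {A}.
F → H is preserved.
E → H is preserved.
D → A is preserved.
A, C → G is preserved.
A, D → H is preserved.

C, E, G → A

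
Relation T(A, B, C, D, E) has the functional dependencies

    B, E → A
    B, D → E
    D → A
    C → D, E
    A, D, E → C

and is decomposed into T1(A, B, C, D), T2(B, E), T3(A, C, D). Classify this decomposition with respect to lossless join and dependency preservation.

Lossless test (chase): Rows 1 and 3 agree on C; apply C→D, E and equate their D, E entries. No row becomes fully distinguished — the join is lossy.
Dependency preservation: the restricted closure of {B, E} across the fragments never reaches {A}, so B, E → A cannot be enforced without a join — not preserved.

lossy and not dependency-preserving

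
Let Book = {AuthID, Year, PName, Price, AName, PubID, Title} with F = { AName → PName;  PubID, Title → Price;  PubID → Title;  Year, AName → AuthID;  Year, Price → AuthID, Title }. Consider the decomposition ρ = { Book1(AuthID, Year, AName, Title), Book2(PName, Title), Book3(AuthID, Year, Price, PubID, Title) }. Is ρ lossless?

Chase test. Columns are AuthID, Year, PName, Price, AName, PubID, Title; row i has aⱼ where attribute j ∈ Booki, else bᵢⱼ.
Initial tableau (one row per fragment):
  row 1: a1 a2 b13 b14 a5 b16 a7
  row 2: b21 b22 a3 b24 b25 b26 a7
  row 3: a1 a2 b33 a4 b35 a6 a7
No row becomes fully distinguished — the join is lossy.

No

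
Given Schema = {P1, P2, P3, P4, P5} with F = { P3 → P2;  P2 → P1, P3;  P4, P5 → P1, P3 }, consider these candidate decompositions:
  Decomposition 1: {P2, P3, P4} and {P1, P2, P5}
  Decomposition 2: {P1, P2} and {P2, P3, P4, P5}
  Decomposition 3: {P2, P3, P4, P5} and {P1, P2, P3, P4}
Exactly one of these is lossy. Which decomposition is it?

Decomposition 1

Decomposition 1: common = {P2}, closure = {P1, P2, P3} → lossy.
Decomposition 2: common = {P2}, closure = {P1, P2, P3} → lossless.
Decomposition 3: common = {P2, P3, P4}, closure = {P1, P2, P3, P4} → lossless.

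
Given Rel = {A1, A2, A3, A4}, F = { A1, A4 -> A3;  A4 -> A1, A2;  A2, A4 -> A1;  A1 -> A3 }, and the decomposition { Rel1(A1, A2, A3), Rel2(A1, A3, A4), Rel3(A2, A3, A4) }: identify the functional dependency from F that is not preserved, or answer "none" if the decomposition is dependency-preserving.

none

A1, A4 → A3 lies within Rel2.
A4 → A1, A2: restricted closure across fragments reaches A1, A2.
A2, A4 → A1: restricted closure across fragments reaches A1.
A1 → A3 lies within Rel1.
Every dependency is enforceable on the fragments, so the decomposition is dependency-preserving.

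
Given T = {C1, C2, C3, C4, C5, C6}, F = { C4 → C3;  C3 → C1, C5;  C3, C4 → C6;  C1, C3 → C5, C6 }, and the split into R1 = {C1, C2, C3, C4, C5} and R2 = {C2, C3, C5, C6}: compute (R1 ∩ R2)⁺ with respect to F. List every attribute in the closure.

C1, C2, C3, C5, C6

R1 ∩ R2 = {C2, C3, C5}.
C3 → C1, C5 applies, adding C1
C1, C3 → C5, C6 applies, adding C6
Closure: {C1, C2, C3, C5, C6}.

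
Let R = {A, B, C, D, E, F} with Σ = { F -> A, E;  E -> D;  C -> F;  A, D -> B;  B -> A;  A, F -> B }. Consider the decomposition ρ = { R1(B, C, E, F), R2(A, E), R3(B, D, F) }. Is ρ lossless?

Chase test. Columns are A, B, C, D, E, F; row i has aⱼ where attribute j ∈ Ri, else bᵢⱼ.
Initial tableau (one row per fragment):
  row 1: b11 a2 a3 b14 a5 a6
  row 2: a1 b22 b23 b24 a5 b26
  row 3: b31 a2 b33 a4 b35 a6
Rows 1 and 3 agree on F; apply F→A, E and equate their A, E entries.
Rows 1 and 2 agree on E; apply E→D and equate their D entries.
Rows 1 and 3 agree on E; apply E→D and equate their D entries.
No row becomes fully distinguished — the join is lossy.

No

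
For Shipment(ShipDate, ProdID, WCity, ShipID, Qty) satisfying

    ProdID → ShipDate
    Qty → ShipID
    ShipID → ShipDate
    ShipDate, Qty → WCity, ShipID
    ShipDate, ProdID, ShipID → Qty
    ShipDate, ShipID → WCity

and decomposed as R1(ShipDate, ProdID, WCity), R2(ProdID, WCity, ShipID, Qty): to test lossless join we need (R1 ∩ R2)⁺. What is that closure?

ShipDate, ProdID, WCity

R1 ∩ R2 = {ProdID, WCity}.
ProdID → ShipDate applies, adding ShipDate
Closure: {ShipDate, ProdID, WCity}.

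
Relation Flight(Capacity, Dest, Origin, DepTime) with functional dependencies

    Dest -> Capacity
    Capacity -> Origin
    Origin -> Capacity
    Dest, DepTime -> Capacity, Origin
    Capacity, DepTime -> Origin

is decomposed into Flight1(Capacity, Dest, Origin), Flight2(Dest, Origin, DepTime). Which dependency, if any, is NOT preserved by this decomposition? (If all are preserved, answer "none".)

Dest → Capacity lies within Flight1.
Capacity → Origin lies within Flight1.
Origin → Capacity lies within Flight1.
Dest, DepTime → Capacity, Origin: restricted closure across fragments reaches Capacity, Origin.
Capacity, DepTime → Origin: restricted closure across fragments reaches Origin.
Every dependency is enforceable on the fragments, so the decomposition is dependency-preserving.

none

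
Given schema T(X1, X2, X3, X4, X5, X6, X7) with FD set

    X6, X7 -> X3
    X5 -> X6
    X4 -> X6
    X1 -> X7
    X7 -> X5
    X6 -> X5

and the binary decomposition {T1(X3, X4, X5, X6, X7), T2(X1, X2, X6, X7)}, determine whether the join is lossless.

No

Common attributes: T1 ∩ T2 = {X6, X7}.
Closure of {X6, X7}: X6, X7 → X3 applies, adding X3; X7 → X5 applies, adding X5. So (X6, X7)⁺ = {X3, X5, X6, X7}.
The closure contains neither all of T1 = {X3, X4, X5, X6, X7} nor all of T2 = {X1, X2, X6, X7}, so the common attributes are not a superkey of either fragment. The join is lossy.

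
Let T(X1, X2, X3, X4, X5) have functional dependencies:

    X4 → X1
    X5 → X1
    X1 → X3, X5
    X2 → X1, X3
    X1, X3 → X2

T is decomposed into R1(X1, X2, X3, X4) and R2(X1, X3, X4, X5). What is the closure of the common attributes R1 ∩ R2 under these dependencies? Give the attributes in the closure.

X1, X2, X3, X4, X5

R1 ∩ R2 = {X1, X3, X4}.
X1 → X3, X5 applies, adding X5
X1, X3 → X2 applies, adding X2
Closure: {X1, X2, X3, X4, X5}.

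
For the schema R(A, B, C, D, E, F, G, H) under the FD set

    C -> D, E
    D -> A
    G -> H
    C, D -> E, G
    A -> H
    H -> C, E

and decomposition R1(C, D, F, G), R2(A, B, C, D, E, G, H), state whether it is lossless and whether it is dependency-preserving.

lossy but dependency-preserving

Lossless test: (C, D, G)⁺ = {A, C, D, E, G, H}, which is a superkey of neither fragment — lossy.
Dependency preservation: every FD's attributes lie within a single fragment, so each can be enforced locally — preserved.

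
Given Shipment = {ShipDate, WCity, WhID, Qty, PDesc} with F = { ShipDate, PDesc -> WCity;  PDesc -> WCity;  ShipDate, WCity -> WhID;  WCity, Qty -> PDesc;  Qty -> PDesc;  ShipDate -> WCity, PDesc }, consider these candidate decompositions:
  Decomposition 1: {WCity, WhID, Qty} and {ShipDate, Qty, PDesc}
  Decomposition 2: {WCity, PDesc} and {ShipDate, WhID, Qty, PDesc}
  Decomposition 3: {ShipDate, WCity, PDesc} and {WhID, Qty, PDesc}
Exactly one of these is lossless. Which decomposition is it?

Decomposition 1: common = {Qty}, closure = {WCity, Qty, PDesc} → lossy.
Decomposition 2: common = {PDesc}, closure = {WCity, PDesc} → lossless.
Decomposition 3: common = {PDesc}, closure = {WCity, PDesc} → lossy.

Decomposition 2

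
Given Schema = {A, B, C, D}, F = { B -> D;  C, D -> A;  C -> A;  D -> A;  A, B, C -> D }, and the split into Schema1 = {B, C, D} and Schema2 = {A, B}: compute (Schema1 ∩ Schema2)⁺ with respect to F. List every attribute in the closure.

A, B, D

Schema1 ∩ Schema2 = {B}.
B → D applies, adding D
D → A applies, adding A
Closure: {A, B, D}.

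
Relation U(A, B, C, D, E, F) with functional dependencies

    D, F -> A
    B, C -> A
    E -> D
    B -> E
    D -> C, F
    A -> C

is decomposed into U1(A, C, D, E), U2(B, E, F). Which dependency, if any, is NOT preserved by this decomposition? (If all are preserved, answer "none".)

D -> C, F

Check D → C, F: no single fragment contains all of {C, D, F}, and the restricted closure of {D} across the fragments never reaches {C, F}.
D, F → A is preserved.
B, C → A is preserved.
E → D is preserved.
B → E is preserved.
A → C is preserved.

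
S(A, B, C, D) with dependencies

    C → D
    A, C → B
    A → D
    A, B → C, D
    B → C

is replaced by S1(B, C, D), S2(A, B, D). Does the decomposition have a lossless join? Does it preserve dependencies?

Lossless test: (B, D)⁺ = {B, C, D}, which contains all of one fragment — lossless.
Dependency preservation: the restricted closure of {A, C} across the fragments never reaches {B}, so A, C → B cannot be enforced without a join — not preserved.

lossless but not dependency-preserving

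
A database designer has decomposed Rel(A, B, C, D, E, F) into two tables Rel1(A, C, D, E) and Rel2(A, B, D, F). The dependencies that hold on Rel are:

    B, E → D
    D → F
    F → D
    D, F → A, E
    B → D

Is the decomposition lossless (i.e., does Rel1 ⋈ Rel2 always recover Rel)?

No

Common attributes: Rel1 ∩ Rel2 = {A, D}.
Closure of {A, D}: D → F applies, adding F; D, F → A, E applies, adding E. So (A, D)⁺ = {A, D, E, F}.
The closure contains neither all of Rel1 = {A, C, D, E} nor all of Rel2 = {A, B, D, F}, so the common attributes are not a superkey of either fragment. The join is lossy.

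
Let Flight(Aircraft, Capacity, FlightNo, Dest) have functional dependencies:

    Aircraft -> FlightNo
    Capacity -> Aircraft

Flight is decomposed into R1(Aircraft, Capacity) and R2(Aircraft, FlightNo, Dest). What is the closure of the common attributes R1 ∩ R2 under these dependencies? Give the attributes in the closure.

R1 ∩ R2 = {Aircraft}.
Aircraft → FlightNo applies, adding FlightNo
Closure: {Aircraft, FlightNo}.

Aircraft, FlightNo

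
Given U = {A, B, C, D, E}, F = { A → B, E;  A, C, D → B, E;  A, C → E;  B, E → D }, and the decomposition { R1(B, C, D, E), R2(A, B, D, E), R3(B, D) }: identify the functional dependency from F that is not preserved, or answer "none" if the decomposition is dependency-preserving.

none

A → B, E lies within R2.
A, C, D → B, E: restricted closure across fragments reaches B, E.
A, C → E: restricted closure across fragments reaches E.
B, E → D lies within R1.
Every dependency is enforceable on the fragments, so the decomposition is dependency-preserving.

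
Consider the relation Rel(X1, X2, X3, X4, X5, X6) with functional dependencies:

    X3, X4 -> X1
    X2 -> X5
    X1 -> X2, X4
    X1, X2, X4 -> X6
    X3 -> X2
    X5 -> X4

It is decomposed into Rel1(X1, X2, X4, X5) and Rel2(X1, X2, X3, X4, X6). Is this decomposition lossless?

Yes

Common attributes: Rel1 ∩ Rel2 = {X1, X2, X4}.
Closure of {X1, X2, X4}: X2 → X5 applies, adding X5; X1, X2, X4 → X6 applies, adding X6. So (X1, X2, X4)⁺ = {X1, X2, X4, X5, X6}.
This closure contains every attribute of Rel1, so Rel1 ∩ Rel2 → Rel1. The join is lossless.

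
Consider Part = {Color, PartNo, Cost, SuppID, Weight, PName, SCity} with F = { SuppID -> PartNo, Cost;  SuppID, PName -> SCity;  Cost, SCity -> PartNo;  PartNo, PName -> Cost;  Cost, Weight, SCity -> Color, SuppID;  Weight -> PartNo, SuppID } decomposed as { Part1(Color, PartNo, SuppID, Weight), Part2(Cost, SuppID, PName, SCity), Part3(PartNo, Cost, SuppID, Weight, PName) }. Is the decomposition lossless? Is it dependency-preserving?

lossy and not dependency-preserving

Lossless test (chase): Rows 1 and 2 agree on SuppID; apply SuppID→PartNo, Cost and equate their PartNo, Cost entries. Rows 2 and 3 agree on SuppID, PName; apply SuppID, PName→SCity and equate their SCity entries. No row becomes fully distinguished — the join is lossy.
Dependency preservation: the restricted closure of {Cost, SCity} across the fragments never reaches {PartNo}, so Cost, SCity → PartNo cannot be enforced without a join — not preserved.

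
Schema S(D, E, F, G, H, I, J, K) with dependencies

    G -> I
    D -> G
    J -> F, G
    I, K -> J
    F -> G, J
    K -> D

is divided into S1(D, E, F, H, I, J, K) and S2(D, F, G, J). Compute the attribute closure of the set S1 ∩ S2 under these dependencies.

S1 ∩ S2 = {D, F, J}.
D → G applies, adding G
G → I applies, adding I
Closure: {D, F, G, I, J}.

D, F, G, I, J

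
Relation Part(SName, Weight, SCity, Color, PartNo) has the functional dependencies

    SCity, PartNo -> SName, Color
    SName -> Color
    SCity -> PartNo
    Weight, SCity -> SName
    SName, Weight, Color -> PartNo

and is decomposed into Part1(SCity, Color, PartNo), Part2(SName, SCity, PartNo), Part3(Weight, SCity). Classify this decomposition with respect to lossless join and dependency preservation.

Lossless test (chase): Rows 1 and 2 agree on SCity, PartNo; apply SCity, PartNo→SName, Color and equate their SName, Color entries. Rows 1 and 3 agree on SCity; apply SCity→PartNo and equate their PartNo entries. Rows 1 and 3 agree on SCity, PartNo; apply SCity, PartNo→SName, Color and equate their SName, Color entries. Row 3 is now all distinguished symbols — the join is lossless.
Dependency preservation: the restricted closure of {SName} across the fragments never reaches {Color}, so SName → Color cannot be enforced without a join — not preserved.

lossless but not dependency-preserving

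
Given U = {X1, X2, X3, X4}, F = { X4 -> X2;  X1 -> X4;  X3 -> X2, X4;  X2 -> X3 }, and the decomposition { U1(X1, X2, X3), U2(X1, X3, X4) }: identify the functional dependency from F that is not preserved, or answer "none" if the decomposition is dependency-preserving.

none

X4 → X2: restricted closure across fragments reaches X2.
X1 → X4 lies within U2.
X3 → X2, X4: restricted closure across fragments reaches X2, X4.
X2 → X3 lies within U1.
Every dependency is enforceable on the fragments, so the decomposition is dependency-preserving.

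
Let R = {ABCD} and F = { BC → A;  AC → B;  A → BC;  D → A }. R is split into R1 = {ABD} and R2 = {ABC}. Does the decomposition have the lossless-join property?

Yes

Common attributes: R1 ∩ R2 = {AB}.
Closure of {AB}: A → BC applies, adding C. So (AB)⁺ = {ABC}.
This closure contains every attribute of R2, so R1 ∩ R2 → R2. The join is lossless.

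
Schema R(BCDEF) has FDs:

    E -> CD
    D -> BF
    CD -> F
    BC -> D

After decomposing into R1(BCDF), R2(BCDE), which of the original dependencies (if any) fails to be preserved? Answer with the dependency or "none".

none

E → CD lies within R2.
D → BF lies within R1.
CD → F lies within R1.
BC → D lies within R1.
Every dependency is enforceable on the fragments, so the decomposition is dependency-preserving.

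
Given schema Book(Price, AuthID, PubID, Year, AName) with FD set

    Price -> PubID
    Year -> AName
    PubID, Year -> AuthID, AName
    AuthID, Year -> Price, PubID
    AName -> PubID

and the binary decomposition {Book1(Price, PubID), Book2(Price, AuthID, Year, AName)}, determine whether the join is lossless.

Common attributes: Book1 ∩ Book2 = {Price}.
Closure of {Price}: Price → PubID applies, adding PubID. So (Price)⁺ = {Price, PubID}.
This closure contains every attribute of Book1, so Book1 ∩ Book2 → Book1. The join is lossless.

Yes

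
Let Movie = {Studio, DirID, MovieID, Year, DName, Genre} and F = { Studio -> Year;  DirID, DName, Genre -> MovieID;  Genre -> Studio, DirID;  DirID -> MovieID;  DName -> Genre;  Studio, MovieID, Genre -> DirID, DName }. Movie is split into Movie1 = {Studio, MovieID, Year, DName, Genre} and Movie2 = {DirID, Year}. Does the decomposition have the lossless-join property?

Common attributes: Movie1 ∩ Movie2 = {Year}.
No dependency enlarges {Year}, so (Year)⁺ = {Year}.
The closure contains neither all of Movie1 = {Studio, MovieID, Year, DName, Genre} nor all of Movie2 = {DirID, Year}, so the common attributes are not a superkey of either fragment. The join is lossy.

No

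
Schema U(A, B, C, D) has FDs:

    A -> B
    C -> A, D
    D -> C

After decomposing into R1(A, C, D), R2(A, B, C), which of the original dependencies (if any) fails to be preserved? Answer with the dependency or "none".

A → B lies within R2.
C → A, D lies within R1.
D → C lies within R1.
Every dependency is enforceable on the fragments, so the decomposition is dependency-preserving.

none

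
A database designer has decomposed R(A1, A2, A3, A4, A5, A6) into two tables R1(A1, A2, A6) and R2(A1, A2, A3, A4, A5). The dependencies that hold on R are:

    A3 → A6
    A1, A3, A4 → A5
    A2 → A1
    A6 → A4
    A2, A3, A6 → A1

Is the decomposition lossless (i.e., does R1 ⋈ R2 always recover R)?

Common attributes: R1 ∩ R2 = {A1, A2}.
No dependency enlarges {A1, A2}, so (A1, A2)⁺ = {A1, A2}.
The closure contains neither all of R1 = {A1, A2, A6} nor all of R2 = {A1, A2, A3, A4, A5}, so the common attributes are not a superkey of either fragment. The join is lossy.

No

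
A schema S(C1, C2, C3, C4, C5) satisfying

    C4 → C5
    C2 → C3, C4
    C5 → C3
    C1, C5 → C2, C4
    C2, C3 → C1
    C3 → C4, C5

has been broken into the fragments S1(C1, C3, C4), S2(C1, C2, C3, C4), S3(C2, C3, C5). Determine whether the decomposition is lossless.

Chase test. Columns are C1, C2, C3, C4, C5; row i has aⱼ where attribute j ∈ Si, else bᵢⱼ.
Initial tableau (one row per fragment):
  row 1: a1 b12 a3 a4 b15
  row 2: a1 a2 a3 a4 b25
  row 3: b31 a2 a3 b34 a5
Rows 1 and 2 agree on C4; apply C4→C5 and equate their C5 entries.
Rows 2 and 3 agree on C2; apply C2→C3, C4 and equate their C3, C4 entries.
Rows 1 and 2 agree on C1, C5; apply C1, C5→C2, C4 and equate their C2, C4 entries.
Rows 1 and 3 agree on C2, C3; apply C2, C3→C1 and equate their C1 entries.
Rows 1 and 3 agree on C3; apply C3→C4, C5 and equate their C4, C5 entries.
Row 1 is now all distinguished symbols — the join is lossless.

Yes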